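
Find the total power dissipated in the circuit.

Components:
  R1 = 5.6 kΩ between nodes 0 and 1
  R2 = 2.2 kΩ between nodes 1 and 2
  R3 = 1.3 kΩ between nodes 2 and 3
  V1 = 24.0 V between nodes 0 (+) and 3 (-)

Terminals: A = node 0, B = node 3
Nodal analysis, taking node 3 as the 0 V reference.
Source V1 fixes V_0 = 24 V.
KCL at each unknown node (sum of currents leaving = 0; resistances in Ω):
  Node 1: (V_1 - 24)/5600 + (V_1 - V_2)/2200 = 0
  Node 2: (V_2 - V_1)/2200 + (V_2 - 0)/1300 = 0
Collecting terms (coefficients in siemens):
  0.0006331·V_1 - 0.0004545·V_2 = 0.004286
  0.001224·V_2 - 0.0004545·V_1 = 0
Determinant D = (0.0006331)(0.001224) - (-0.0004545)(-0.0004545) = 0.0000005682
V_1 = [(0.004286)(0.001224) - (-0.0004545)(0)]/D = 9.231 V
V_2 = [(0.0006331)(0) - (0.004286)(-0.0004545)]/D = 3.429 V
Power in each resistor, P = (ΔV)²/R:
  P_R1 = (24 - 9.231)²/5600 = 0.03895 W
  P_R2 = (9.231 - 3.429)²/2200 = 0.0153 W
  P_R3 = (3.429 - 0)²/1300 = 0.009042 W
P_total = P_R1 + P_R2 + P_R3 = 0.0633 W

Final answer: 0.0633 W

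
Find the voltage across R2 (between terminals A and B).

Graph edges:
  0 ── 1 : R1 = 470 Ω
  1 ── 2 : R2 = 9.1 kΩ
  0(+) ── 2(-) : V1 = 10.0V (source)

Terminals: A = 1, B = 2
R1 and R2 are in series across V1 (node 0 → node 1 → node 2), and the output A–B is taken across R2, so this is a voltage divider.
Series current: I = V1/(R1 + R2) = 10/(470 + 9100) = 10/9570 = 0.001045 A
V_R2 = I × R2 = V1 × R2/(R1 + R2) = 10 × 9100/9570 = 9.509 V

Final answer: 9.509 V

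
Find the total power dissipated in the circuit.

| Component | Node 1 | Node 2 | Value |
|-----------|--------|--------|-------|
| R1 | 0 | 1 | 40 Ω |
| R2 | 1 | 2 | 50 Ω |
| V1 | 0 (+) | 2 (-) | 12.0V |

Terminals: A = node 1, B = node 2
Nodal analysis, taking node 2 as the 0 V reference.
Source V1 fixes V_0 = 12 V.
KCL at each unknown node (sum of currents leaving = 0; resistances in Ω):
  Node 1: (V_1 - 12)/40 + (V_1 - 0)/50 = 0
Collecting terms: 0.045 × V_1 = 0.3  =>  V_1 = 6.667 V
Power in each resistor, P = (ΔV)²/R:
  P_R1 = (12 - 6.667)²/40 = 0.7111 W
  P_R2 = (6.667 - 0)²/50 = 0.8889 W
P_total = P_R1 + P_R2 = 1.6 W

Final answer: 1.6 W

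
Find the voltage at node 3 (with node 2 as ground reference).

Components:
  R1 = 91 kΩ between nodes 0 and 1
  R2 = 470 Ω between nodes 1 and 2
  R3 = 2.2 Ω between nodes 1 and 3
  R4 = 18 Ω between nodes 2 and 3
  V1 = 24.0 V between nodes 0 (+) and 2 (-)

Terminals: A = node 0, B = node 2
Nodal analysis, taking node 2 as the 0 V reference.
Source V1 fixes V_0 = 24 V.
KCL at each unknown node (sum of currents leaving = 0; resistances in Ω):
  Node 1: (V_1 - 24)/91000 + (V_1 - 0)/470 + (V_1 - V_3)/2.2 = 0
  Node 3: (V_3 - V_1)/2.2 + (V_3 - 0)/18 = 0
Collecting terms (coefficients in siemens):
  0.4567·V_1 - 0.4545·V_3 = 0.0002637
  0.5101·V_3 - 0.4545·V_1 = 0
Determinant D = (0.4567)(0.5101) - (-0.4545)(-0.4545) = 0.02634
V_1 = [(0.0002637)(0.5101) - (-0.4545)(0)]/D = 0.005107 V
V_3 = [(0.4567)(0) - (0.0002637)(-0.4545)]/D = 0.004551 V
The requested potential is V_3 = 0.004551 V.

Final answer: V_3 = 0.004551 V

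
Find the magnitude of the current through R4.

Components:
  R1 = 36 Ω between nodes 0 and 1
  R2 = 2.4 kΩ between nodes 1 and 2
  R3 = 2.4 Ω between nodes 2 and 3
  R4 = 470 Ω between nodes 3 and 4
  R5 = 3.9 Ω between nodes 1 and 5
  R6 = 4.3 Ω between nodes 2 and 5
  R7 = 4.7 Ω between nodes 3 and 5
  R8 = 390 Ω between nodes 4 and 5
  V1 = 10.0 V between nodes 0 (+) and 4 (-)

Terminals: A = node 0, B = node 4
Nodal analysis, taking node 4 as the 0 V reference.
Source V1 fixes V_0 = 10 V.
KCL at each unknown node (sum of currents leaving = 0; resistances in Ω):
  Node 1: (V_1 - 10)/36 + (V_1 - V_2)/2400 + (V_1 - V_5)/3.9 = 0
  Node 2: (V_2 - V_1)/2400 + (V_2 - V_3)/2.4 + (V_2 - V_5)/4.3 = 0
  Node 3: (V_3 - V_2)/2.4 + (V_3 - 0)/470 + (V_3 - V_5)/4.7 = 0
  Node 5: (V_5 - V_1)/3.9 + (V_5 - V_2)/4.3 + (V_5 - V_3)/4.7 + (V_5 - 0)/390 = 0
Collecting terms (coefficients in siemens):
  0.2846·V_1 - 0.0004167·V_2 - 0.2564·V_5 = 0.2778
  0.6496·V_2 - 0.0004167·V_1 - 0.4167·V_3 - 0.2326·V_5 = 0
  0.6316·V_3 - 0.4167·V_2 - 0.2128·V_5 = 0
  0.7043·V_5 - 0.2564·V_1 - 0.2326·V_2 - 0.2128·V_3 = 0
Solving these 4 simultaneous equations (Gaussian elimination) gives:
  V_1 = 8.58 V, V_2 = 8.396 V, V_3 = 8.378 V, V_5 = 8.427 V
I_R4 = (V_3 - V_4)/R4 = (8.378 - 0)/470 = 0.01783 A
|I_R4| = 0.01783 A

Final answer: |I_R4| = 0.01783 A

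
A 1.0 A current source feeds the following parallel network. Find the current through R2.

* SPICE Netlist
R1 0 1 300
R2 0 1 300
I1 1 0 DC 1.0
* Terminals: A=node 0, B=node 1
All resistors sit directly between nodes 0 and 1, so they are in parallel and share one voltage V; the full source current 1 A splits among them.
1/R_par = 1/300 + 1/300 = 0.006667 S  =>  R_par = 150 Ω
V = I × R_par = 1 × 150 = 150 V
I_R2 = V/R2 = 150/300 = 0.5 A

Final answer: 0.5 A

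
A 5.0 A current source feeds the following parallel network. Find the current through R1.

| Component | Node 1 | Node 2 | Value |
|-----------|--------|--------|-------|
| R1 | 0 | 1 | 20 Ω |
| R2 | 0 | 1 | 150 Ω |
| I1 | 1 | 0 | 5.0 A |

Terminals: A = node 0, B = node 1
All resistors sit directly between nodes 0 and 1, so they are in parallel and share one voltage V; the full source current 5 A splits among them.
1/R_par = 1/20 + 1/150 = 0.05667 S  =>  R_par = 17.65 Ω
V = I × R_par = 5 × 17.65 = 88.24 V
I_R1 = V/R1 = 88.24/20 = 4.412 A

Final answer: 4.412 A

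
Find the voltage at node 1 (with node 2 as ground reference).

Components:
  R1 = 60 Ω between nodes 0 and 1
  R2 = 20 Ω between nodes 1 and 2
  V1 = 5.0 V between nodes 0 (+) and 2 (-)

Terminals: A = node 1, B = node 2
Nodal analysis, taking node 2 as the 0 V reference.
Source V1 fixes V_0 = 5 V.
KCL at each unknown node (sum of currents leaving = 0; resistances in Ω):
  Node 1: (V_1 - 5)/60 + (V_1 - 0)/20 = 0
Collecting terms: 0.06667 × V_1 = 0.08333  =>  V_1 = 1.25 V
The requested potential is V_1 = 1.25 V.

Final answer: V_1 = 1.25 V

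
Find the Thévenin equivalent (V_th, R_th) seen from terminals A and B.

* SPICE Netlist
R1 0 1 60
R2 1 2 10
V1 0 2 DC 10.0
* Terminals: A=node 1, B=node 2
Step 1 — V_th is the open-circuit voltage V_A - V_B (nothing connected across the terminals).
Nodal analysis, taking node 2 as the 0 V reference.
Source V1 fixes V_0 = 10 V.
KCL at each unknown node (sum of currents leaving = 0; resistances in Ω):
  Node 1: (V_1 - 10)/60 + (V_1 - 0)/10 = 0
Collecting terms: 0.1167 × V_1 = 0.1667  =>  V_1 = 1.429 V
V_th = V_1 - V_2 = 1.429 - 0 = 1.429 V
Step 2 — R_th: zero the source — replace V1 by a short circuit (node 2 merges into node 0) — and find the resistance seen between A (node 1) and B (node 0).
Reduce the network between node 1 (A) and node 0 (B) by series/parallel combination:
  Rp1 = R1 ‖ R2 (parallel, both between nodes 0 and 1) = 1/(1/60 + 1/10) = 8.571 Ω
R_th = 8.571 Ω

Final answer: V_th = 1.429 V, R_th = 8.571 Ω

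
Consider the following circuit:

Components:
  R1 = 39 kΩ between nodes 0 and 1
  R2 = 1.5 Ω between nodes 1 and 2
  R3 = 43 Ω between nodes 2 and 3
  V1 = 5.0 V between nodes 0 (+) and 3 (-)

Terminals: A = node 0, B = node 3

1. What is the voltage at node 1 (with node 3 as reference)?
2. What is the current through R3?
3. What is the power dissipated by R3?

Nodal analysis, taking node 3 as the 0 V reference.
Source V1 fixes V_0 = 5 V.
KCL at each unknown node (sum of currents leaving = 0; resistances in Ω):
  Node 1: (V_1 - 5)/39000 + (V_1 - V_2)/1.5 = 0
  Node 2: (V_2 - V_1)/1.5 + (V_2 - 0)/43 = 0
Collecting terms (coefficients in siemens):
  0.6667·V_1 - 0.6667·V_2 = 0.0001282
  0.6899·V_2 - 0.6667·V_1 = 0
Determinant D = (0.6667)(0.6899) - (-0.6667)(-0.6667) = 0.01552
V_1 = [(0.0001282)(0.6899) - (-0.6667)(0)]/D = 0.005699 V
V_2 = [(0.6667)(0) - (0.0001282)(-0.6667)]/D = 0.005507 V
Part 1:
  Read off the nodal solution: V_1 = 0.005699 V
Part 2:
  I_R3 = (V_2 - V_3)/R3 = (0.005507 - 0)/43 = 0.0001281 A
  Magnitude: I_R3 = 0.0001281 A
Part 3:
  I_R3 = (V_2 - V_3)/R3 = (0.005507 - 0)/43 = 0.0001281 A
  P_R3 = I_R3² × R3 = (0.0001281)² × 43 = 0.0000007052 W

Final answers:
1. V_1 = 0.005699 V
2. I_R3 = 0.0001281 A
3. P_R3 = 7.052e-07 W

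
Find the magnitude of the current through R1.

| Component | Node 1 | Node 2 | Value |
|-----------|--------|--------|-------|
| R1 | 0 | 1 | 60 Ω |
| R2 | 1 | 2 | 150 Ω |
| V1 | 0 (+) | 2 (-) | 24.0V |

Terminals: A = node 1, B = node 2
Nodal analysis, taking node 2 as the 0 V reference.
Source V1 fixes V_0 = 24 V.
KCL at each unknown node (sum of currents leaving = 0; resistances in Ω):
  Node 1: (V_1 - 24)/60 + (V_1 - 0)/150 = 0
Collecting terms: 0.02333 × V_1 = 0.4  =>  V_1 = 17.14 V
I_R1 = (V_0 - V_1)/R1 = (24 - 17.14)/60 = 0.1143 A
|I_R1| = 0.1143 A

Final answer: |I_R1| = 0.1143 A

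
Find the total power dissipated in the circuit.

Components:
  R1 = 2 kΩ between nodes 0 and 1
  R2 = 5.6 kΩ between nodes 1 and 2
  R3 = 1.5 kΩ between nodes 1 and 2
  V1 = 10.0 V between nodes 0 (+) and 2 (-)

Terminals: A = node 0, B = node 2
Nodal analysis, taking node 2 as the 0 V reference.
Source V1 fixes V_0 = 10 V.
KCL at each unknown node (sum of currents leaving = 0; resistances in Ω):
  Node 1: (V_1 - 10)/2000 + (V_1 - 0)/5600 + (V_1 - 0)/1500 = 0
Collecting terms: 0.001345 × V_1 = 0.005  =>  V_1 = 3.717 V
Power in each resistor, P = (ΔV)²/R:
  P_R1 = (10 - 3.717)²/2000 = 0.01974 W
  P_R2 = (3.717 - 0)²/5600 = 0.002467 W
  P_R3 = (3.717 - 0)²/1500 = 0.00921 W
P_total = P_R1 + P_R2 + P_R3 = 0.03142 W

Final answer: 0.03142 W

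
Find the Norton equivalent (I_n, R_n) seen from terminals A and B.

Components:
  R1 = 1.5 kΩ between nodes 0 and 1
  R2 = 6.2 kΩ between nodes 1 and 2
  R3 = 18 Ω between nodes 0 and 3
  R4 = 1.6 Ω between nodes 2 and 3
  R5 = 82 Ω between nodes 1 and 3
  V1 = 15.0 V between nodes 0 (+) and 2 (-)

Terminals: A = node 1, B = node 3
Find the Thévenin equivalent first; then I_n = V_th/R_th and R_n = R_th.
Step 1 — V_th is the open-circuit voltage V_A - V_B (nothing connected across the terminals).
Nodal analysis, taking node 2 as the 0 V reference.
Source V1 fixes V_0 = 15 V.
KCL at each unknown node (sum of currents leaving = 0; resistances in Ω):
  Node 1: (V_1 - 15)/1500 + (V_1 - 0)/6200 + (V_1 - V_3)/82 = 0
  Node 3: (V_3 - 15)/18 + (V_3 - 0)/1.6 + (V_3 - V_1)/82 = 0
Collecting terms (coefficients in siemens):
  0.01302·V_1 - 0.0122·V_3 = 0.01
  0.6928·V_3 - 0.0122·V_1 = 0.8333
Determinant D = (0.01302)(0.6928) - (-0.0122)(-0.0122) = 0.008873
V_1 = [(0.01)(0.6928) - (-0.0122)(0.8333)]/D = 1.926 V
V_3 = [(0.01302)(0.8333) - (0.01)(-0.0122)]/D = 1.237 V
V_th = V_1 - V_3 = 1.926 - 1.237 = 0.6892 V
Step 2 — R_th: zero the source — replace V1 by a short circuit (node 2 merges into node 0) — and find the resistance seen between A (node 1) and B (node 3).
Reduce the network between node 1 (A) and node 3 (B) by series/parallel combination:
  Rp1 = R1 ‖ R2 (parallel, both between nodes 0 and 1) = 1/(1/1500 + 1/6200) = 1208 Ω
  Rp2 = R3 ‖ R4 (parallel, both between nodes 0 and 3) = 1/(1/18 + 1/1.6) = 1.469 Ω
  Rs1 = Rp1 + Rp2 (series, joined only at node 0) = 1208 + 1.469 = 1209 Ω
  Rp3 = R5 ‖ Rs1 (parallel, both between nodes 1 and 3) = 1/(1/82 + 1/1209) = 76.79 Ω
R_th = 76.79 Ω
I_n = V_th/R_th = 0.6892/76.79 = 0.008975 A, and R_n = R_th = 76.79 Ω

Final answer: I_n = 0.008975 A, R_n = 76.79 Ω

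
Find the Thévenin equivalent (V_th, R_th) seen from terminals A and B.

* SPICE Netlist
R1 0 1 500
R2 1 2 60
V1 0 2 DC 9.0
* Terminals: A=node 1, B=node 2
Step 1 — V_th is the open-circuit voltage V_A - V_B (nothing connected across the terminals).
Nodal analysis, taking node 2 as the 0 V reference.
Source V1 fixes V_0 = 9 V.
KCL at each unknown node (sum of currents leaving = 0; resistances in Ω):
  Node 1: (V_1 - 9)/500 + (V_1 - 0)/60 = 0
Collecting terms: 0.01867 × V_1 = 0.018  =>  V_1 = 0.9643 V
V_th = V_1 - V_2 = 0.9643 - 0 = 0.9643 V
Step 2 — R_th: zero the source — replace V1 by a short circuit (node 2 merges into node 0) — and find the resistance seen between A (node 1) and B (node 0).
Reduce the network between node 1 (A) and node 0 (B) by series/parallel combination:
  Rp1 = R1 ‖ R2 (parallel, both between nodes 0 and 1) = 1/(1/500 + 1/60) = 53.57 Ω
R_th = 53.57 Ω

Final answer: V_th = 0.9643 V, R_th = 53.57 Ω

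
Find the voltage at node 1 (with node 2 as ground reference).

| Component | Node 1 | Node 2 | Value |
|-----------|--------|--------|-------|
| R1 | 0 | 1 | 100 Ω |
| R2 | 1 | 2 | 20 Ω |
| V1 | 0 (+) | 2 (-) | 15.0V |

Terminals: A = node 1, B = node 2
Nodal analysis, taking node 2 as the 0 V reference.
Source V1 fixes V_0 = 15 V.
KCL at each unknown node (sum of currents leaving = 0; resistances in Ω):
  Node 1: (V_1 - 15)/100 + (V_1 - 0)/20 = 0
Collecting terms: 0.06 × V_1 = 0.15  =>  V_1 = 2.5 V
The requested potential is V_1 = 2.5 V.

Final answer: V_1 = 2.5 V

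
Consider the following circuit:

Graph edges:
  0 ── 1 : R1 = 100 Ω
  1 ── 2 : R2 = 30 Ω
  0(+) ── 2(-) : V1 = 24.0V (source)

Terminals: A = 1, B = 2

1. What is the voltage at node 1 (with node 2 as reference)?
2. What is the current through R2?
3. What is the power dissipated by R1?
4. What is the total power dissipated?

Nodal analysis, taking node 2 as the 0 V reference.
Source V1 fixes V_0 = 24 V.
KCL at each unknown node (sum of currents leaving = 0; resistances in Ω):
  Node 1: (V_1 - 24)/100 + (V_1 - 0)/30 = 0
Collecting terms: 0.04333 × V_1 = 0.24  =>  V_1 = 5.538 V
Part 1:
  Read off the nodal solution: V_1 = 5.538 V
Part 2:
  I_R2 = (V_1 - V_2)/R2 = (5.538 - 0)/30 = 0.1846 A
  Magnitude: I_R2 = 0.1846 A
Part 3:
  I_R1 = (V_0 - V_1)/R1 = (24 - 5.538)/100 = 0.1846 A
  P_R1 = I_R1² × R1 = (0.1846)² × 100 = 3.408 W
Part 4:
  Power in each resistor, P = (ΔV)²/R:
    P_R1 = (24 - 5.538)²/100 = 3.408 W
    P_R2 = (5.538 - 0)²/30 = 1.022 W
  P_total = P_R1 + P_R2 = 4.431 W

Final answers:
1. V_1 = 5.538 V
2. I_R2 = 0.1846 A
3. P_R1 = 3.408 W
4. P_total = 4.431 W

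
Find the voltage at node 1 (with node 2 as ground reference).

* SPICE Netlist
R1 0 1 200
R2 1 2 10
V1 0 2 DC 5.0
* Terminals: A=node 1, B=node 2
Nodal analysis, taking node 2 as the 0 V reference.
Source V1 fixes V_0 = 5 V.
KCL at each unknown node (sum of currents leaving = 0; resistances in Ω):
  Node 1: (V_1 - 5)/200 + (V_1 - 0)/10 = 0
Collecting terms: 0.105 × V_1 = 0.025  =>  V_1 = 0.2381 V
The requested potential is V_1 = 0.2381 V.

Final answer: V_1 = 0.2381 V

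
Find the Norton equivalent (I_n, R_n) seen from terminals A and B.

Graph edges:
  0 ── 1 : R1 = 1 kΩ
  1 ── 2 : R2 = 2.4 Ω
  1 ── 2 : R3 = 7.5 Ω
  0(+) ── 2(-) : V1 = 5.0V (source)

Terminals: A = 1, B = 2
Find the Thévenin equivalent first; then I_n = V_th/R_th and R_n = R_th.
Step 1 — V_th is the open-circuit voltage V_A - V_B (nothing connected across the terminals).
Nodal analysis, taking node 2 as the 0 V reference.
Source V1 fixes V_0 = 5 V.
KCL at each unknown node (sum of currents leaving = 0; resistances in Ω):
  Node 1: (V_1 - 5)/1000 + (V_1 - 0)/2.4 + (V_1 - 0)/7.5 = 0
Collecting terms: 0.551 × V_1 = 0.005  =>  V_1 = 0.009074 V
V_th = V_1 - V_2 = 0.009074 - 0 = 0.009074 V
Step 2 — R_th: zero the source — replace V1 by a short circuit (node 2 merges into node 0) — and find the resistance seen between A (node 1) and B (node 0).
Reduce the network between node 1 (A) and node 0 (B) by series/parallel combination:
  Rp1 = R1 ‖ R2 ‖ R3 (parallel, all between nodes 0 and 1) = 1/(1/1000 + 1/2.4 + 1/7.5) = 1.815 Ω
R_th = 1.815 Ω
I_n = V_th/R_th = 0.009074/1.815 = 0.005 A, and R_n = R_th = 1.815 Ω

Final answer: I_n = 0.005 A, R_n = 1.815 Ω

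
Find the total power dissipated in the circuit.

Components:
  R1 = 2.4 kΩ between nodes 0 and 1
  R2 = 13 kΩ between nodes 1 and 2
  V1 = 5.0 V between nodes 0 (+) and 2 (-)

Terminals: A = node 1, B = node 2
Nodal analysis, taking node 2 as the 0 V reference.
Source V1 fixes V_0 = 5 V.
KCL at each unknown node (sum of currents leaving = 0; resistances in Ω):
  Node 1: (V_1 - 5)/2400 + (V_1 - 0)/13000 = 0
Collecting terms: 0.0004936 × V_1 = 0.002083  =>  V_1 = 4.221 V
Power in each resistor, P = (ΔV)²/R:
  P_R1 = (5 - 4.221)²/2400 = 0.000253 W
  P_R2 = (4.221 - 0)²/13000 = 0.00137 W
P_total = P_R1 + P_R2 = 0.001623 W

Final answer: 0.001623 W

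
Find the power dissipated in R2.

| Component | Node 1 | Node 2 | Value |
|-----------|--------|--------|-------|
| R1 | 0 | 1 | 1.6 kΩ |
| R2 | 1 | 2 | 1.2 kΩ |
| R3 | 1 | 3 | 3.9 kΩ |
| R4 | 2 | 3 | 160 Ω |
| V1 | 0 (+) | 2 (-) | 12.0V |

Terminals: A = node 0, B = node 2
Nodal analysis, taking node 2 as the 0 V reference.
Source V1 fixes V_0 = 12 V.
KCL at each unknown node (sum of currents leaving = 0; resistances in Ω):
  Node 1: (V_1 - 12)/1600 + (V_1 - 0)/1200 + (V_1 - V_3)/3900 = 0
  Node 3: (V_3 - V_1)/3900 + (V_3 - 0)/160 = 0
Collecting terms (coefficients in siemens):
  0.001715·V_1 - 0.0002564·V_3 = 0.0075
  0.006506·V_3 - 0.0002564·V_1 = 0
Determinant D = (0.001715)(0.006506) - (-0.0002564)(-0.0002564) = 0.00001109
V_1 = [(0.0075)(0.006506) - (-0.0002564)(0)]/D = 4.4 V
V_3 = [(0.001715)(0) - (0.0075)(-0.0002564)]/D = 0.1734 V
I_R2 = (V_1 - V_2)/R2 = (4.4 - 0)/1200 = 0.003666 A
P_R2 = I_R2² × R2 = (0.003666)² × 1200 = 0.01613 W

Final answer: 0.01613 W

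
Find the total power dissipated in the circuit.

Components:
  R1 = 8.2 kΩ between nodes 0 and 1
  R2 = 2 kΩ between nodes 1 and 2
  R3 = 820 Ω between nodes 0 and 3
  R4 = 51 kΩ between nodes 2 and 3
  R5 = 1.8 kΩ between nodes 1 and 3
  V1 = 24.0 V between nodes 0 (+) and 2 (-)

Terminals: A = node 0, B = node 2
Nodal analysis, taking node 2 as the 0 V reference.
Source V1 fixes V_0 = 24 V.
KCL at each unknown node (sum of currents leaving = 0; resistances in Ω):
  Node 1: (V_1 - 24)/8200 + (V_1 - 0)/2000 + (V_1 - V_3)/1800 = 0
  Node 3: (V_3 - 24)/820 + (V_3 - 0)/51000 + (V_3 - V_1)/1800 = 0
Collecting terms (coefficients in siemens):
  0.001178·V_1 - 0.0005556·V_3 = 0.002927
  0.001795·V_3 - 0.0005556·V_1 = 0.02927
Determinant D = (0.001178)(0.001795) - (-0.0005556)(-0.0005556) = 0.000001805
V_1 = [(0.002927)(0.001795) - (-0.0005556)(0.02927)]/D = 11.92 V
V_3 = [(0.001178)(0.02927) - (0.002927)(-0.0005556)]/D = 20 V
Power in each resistor, P = (ΔV)²/R:
  P_R1 = (24 - 11.92)²/8200 = 0.01779 W
  P_R2 = (11.92 - 0)²/2000 = 0.07106 W
  P_R3 = (24 - 20)²/820 = 0.01953 W
  P_R4 = (0 - 20)²/51000 = 0.007842 W
  P_R5 = (11.92 - 20)²/1800 = 0.03625 W
P_total = P_R1 + P_R2 + P_R3 + P_R4 + P_R5 = 0.1525 W

Final answer: 0.1525 W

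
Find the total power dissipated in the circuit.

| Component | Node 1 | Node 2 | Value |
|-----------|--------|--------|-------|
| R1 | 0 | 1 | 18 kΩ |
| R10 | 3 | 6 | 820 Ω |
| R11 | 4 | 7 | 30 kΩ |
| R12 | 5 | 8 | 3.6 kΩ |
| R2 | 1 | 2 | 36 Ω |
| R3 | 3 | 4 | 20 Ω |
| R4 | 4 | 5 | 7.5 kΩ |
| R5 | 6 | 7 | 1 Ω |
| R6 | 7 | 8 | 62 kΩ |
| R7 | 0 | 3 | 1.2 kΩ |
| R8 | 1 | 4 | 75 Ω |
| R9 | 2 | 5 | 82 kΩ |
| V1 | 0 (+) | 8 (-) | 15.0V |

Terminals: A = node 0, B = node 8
Nodal analysis, taking node 8 as the 0 V reference.
Source V1 fixes V_0 = 15 V.
KCL at each unknown node (sum of currents leaving = 0; resistances in Ω):
  Node 1: (V_1 - 15)/18000 + (V_1 - V_2)/36 + (V_1 - V_4)/75 = 0
  Node 2: (V_2 - V_1)/36 + (V_2 - V_5)/82000 = 0
  Node 3: (V_3 - V_4)/20 + (V_3 - 15)/1200 + (V_3 - V_6)/820 = 0
  Node 4: (V_4 - V_3)/20 + (V_4 - V_5)/7500 + (V_4 - V_1)/75 + (V_4 - V_7)/30000 = 0
  Node 5: (V_5 - V_4)/7500 + (V_5 - V_2)/82000 + (V_5 - 0)/3600 = 0
  Node 6: (V_6 - V_7)/1 + (V_6 - V_3)/820 = 0
  Node 7: (V_7 - V_6)/1 + (V_7 - 0)/62000 + (V_7 - V_4)/30000 = 0
Collecting terms (coefficients in siemens):
  0.04117·V_1 - 0.02778·V_2 - 0.01333·V_4 = 0.0008333
  0.02779·V_2 - 0.02778·V_1 - 0.0000122·V_5 = 0
  0.05205·V_3 - 0.05·V_4 - 0.00122·V_6 = 0.0125
  0.0635·V_4 - 0.01333·V_1 - 0.05·V_3 - 0.0001333·V_5 - 0.00003333·V_7 = 0
  0.0004233·V_5 - 0.0000122·V_2 - 0.0001333·V_4 = 0
  1.001·V_6 - 0.00122·V_3 - 1·V_7 = 0
  1·V_7 - 0.00003333·V_4 - 1·V_6 = 0
Solving these 7 simultaneous equations (Gaussian elimination) gives:
  V_1 = 13.31 V, V_2 = 13.3 V, V_3 = 13.33 V, V_4 = 13.31 V
  V_5 = 4.575 V, V_6 = 13.16 V, V_7 = 13.16 V
Power in each resistor, P = (ΔV)²/R:
  P_R1 = (15 - 13.31)²/18000 = 0.000159 W
  P_R2 = (13.31 - 13.3)²/36 = 0.0000004079 W
  P_R3 = (13.33 - 13.31)²/20 = 0.00002794 W
  P_R4 = (13.31 - 4.575)²/7500 = 0.01017 W
  P_R5 = (13.16 - 13.16)²/1 = 0.00000004302 W
  P_R6 = (13.16 - 0)²/62000 = 0.002794 W
  P_R7 = (15 - 13.33)²/1200 = 0.002316 W
  P_R8 = (13.31 - 13.31)²/75 = 0.00000001166 W
  P_R9 = (13.3 - 4.575)²/82000 = 0.0009292 W
  P_R10 = (13.33 - 13.16)²/820 = 0.00003528 W
  P_R11 = (13.31 - 13.16)²/30000 = 0.0000007169 W
  P_R12 = (4.575 - 0)²/3600 = 0.005815 W
P_total = P_R1 + P_R2 + P_R3 + P_R4 + P_R5 + P_R6 + P_R7 + P_R8 + P_R9 + P_R10 + P_R11 + P_R12 = 0.02225 W

Final answer: 0.02225 W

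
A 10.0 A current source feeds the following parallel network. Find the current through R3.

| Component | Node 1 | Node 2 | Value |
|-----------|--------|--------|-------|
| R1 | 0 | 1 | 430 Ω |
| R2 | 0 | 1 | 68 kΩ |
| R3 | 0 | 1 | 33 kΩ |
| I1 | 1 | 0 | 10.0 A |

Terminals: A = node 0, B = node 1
All resistors sit directly between nodes 0 and 1, so they are in parallel and share one voltage V; the full source current 10 A splits among them.
1/R_par = 1/430 + 1/68000 + 1/33000 = 0.002371 S  =>  R_par = 421.8 Ω
V = I × R_par = 10 × 421.8 = 4218 V
I_R3 = V/R3 = 4218/33000 = 0.1278 A

Final answer: 0.1278 A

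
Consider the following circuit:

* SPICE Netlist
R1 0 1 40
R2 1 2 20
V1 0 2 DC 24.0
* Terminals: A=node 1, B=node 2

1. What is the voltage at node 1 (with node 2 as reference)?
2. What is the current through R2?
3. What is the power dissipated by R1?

Nodal analysis, taking node 2 as the 0 V reference.
Source V1 fixes V_0 = 24 V.
KCL at each unknown node (sum of currents leaving = 0; resistances in Ω):
  Node 1: (V_1 - 24)/40 + (V_1 - 0)/20 = 0
Collecting terms: 0.075 × V_1 = 0.6  =>  V_1 = 8 V
Part 1:
  Read off the nodal solution: V_1 = 8 V
Part 2:
  I_R2 = (V_1 - V_2)/R2 = (8 - 0)/20 = 0.4 A
  Magnitude: I_R2 = 0.4 A
Part 3:
  I_R1 = (V_0 - V_1)/R1 = (24 - 8)/40 = 0.4 A
  P_R1 = I_R1² × R1 = (0.4)² × 40 = 6.4 W

Final answers:
1. V_1 = 8 V
2. I_R2 = 0.4 A
3. P_R1 = 6.4 W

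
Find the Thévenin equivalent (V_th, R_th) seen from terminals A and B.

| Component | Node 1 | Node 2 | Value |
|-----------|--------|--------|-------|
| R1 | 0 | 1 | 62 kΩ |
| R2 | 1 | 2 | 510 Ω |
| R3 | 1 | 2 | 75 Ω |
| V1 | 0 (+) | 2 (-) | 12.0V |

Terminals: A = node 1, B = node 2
Step 1 — V_th is the open-circuit voltage V_A - V_B (nothing connected across the terminals).
Nodal analysis, taking node 2 as the 0 V reference.
Source V1 fixes V_0 = 12 V.
KCL at each unknown node (sum of currents leaving = 0; resistances in Ω):
  Node 1: (V_1 - 12)/62000 + (V_1 - 0)/510 + (V_1 - 0)/75 = 0
Collecting terms: 0.01531 × V_1 = 0.0001935  =>  V_1 = 0.01264 V
V_th = V_1 - V_2 = 0.01264 - 0 = 0.01264 V
Step 2 — R_th: zero the source — replace V1 by a short circuit (node 2 merges into node 0) — and find the resistance seen between A (node 1) and B (node 0).
Reduce the network between node 1 (A) and node 0 (B) by series/parallel combination:
  Rp1 = R1 ‖ R2 ‖ R3 (parallel, all between nodes 0 and 1) = 1/(1/62000 + 1/510 + 1/75) = 65.32 Ω
R_th = 65.32 Ω

Final answer: V_th = 0.01264 V, R_th = 65.32 Ω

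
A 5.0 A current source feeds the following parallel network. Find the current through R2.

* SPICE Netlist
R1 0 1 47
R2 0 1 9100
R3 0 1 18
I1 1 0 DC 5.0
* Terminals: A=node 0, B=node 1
All resistors sit directly between nodes 0 and 1, so they are in parallel and share one voltage V; the full source current 5 A splits among them.
1/R_par = 1/47 + 1/9100 + 1/18 = 0.07694 S  =>  R_par = 13 Ω
V = I × R_par = 5 × 13 = 64.98 V
I_R2 = V/R2 = 64.98/9100 = 0.007141 A

Final answer: 0.007141 A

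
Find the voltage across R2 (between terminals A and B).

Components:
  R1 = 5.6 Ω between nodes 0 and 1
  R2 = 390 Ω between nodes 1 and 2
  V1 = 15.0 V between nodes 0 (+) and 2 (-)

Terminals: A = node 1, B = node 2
R1 and R2 are in series across V1 (node 0 → node 1 → node 2), and the output A–B is taken across R2, so this is a voltage divider.
Series current: I = V1/(R1 + R2) = 15/(5.6 + 390) = 15/395.6 = 0.03792 A
V_R2 = I × R2 = V1 × R2/(R1 + R2) = 15 × 390/395.6 = 14.79 V

Final answer: 14.79 V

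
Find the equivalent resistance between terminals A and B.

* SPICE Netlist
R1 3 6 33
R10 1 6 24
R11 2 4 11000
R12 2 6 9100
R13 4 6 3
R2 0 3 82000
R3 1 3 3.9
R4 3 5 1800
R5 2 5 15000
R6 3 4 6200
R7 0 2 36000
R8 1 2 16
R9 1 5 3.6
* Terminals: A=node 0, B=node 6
The network is not a plain series/parallel combination. Inject a 1 A test current into terminal A (node 0) and return it from terminal B (node 6); then R_eq = V_A / (1 A).
Nodal analysis, taking node 6 as the 0 V reference.
Current source I_test pushes 1 A into node 0 and draws it out of node 6.
KCL at each unknown node (sum of currents leaving = 0; resistances in Ω):
  Node 0: (V_0 - V_3)/82000 + (V_0 - V_2)/36000 - 1 = 0
  Node 1: (V_1 - V_3)/3.9 + (V_1 - V_2)/16 + (V_1 - V_5)/3.6 + (V_1 - 0)/24 = 0
  Node 2: (V_2 - V_0)/36000 + (V_2 - V_1)/16 + (V_2 - V_5)/15000 + (V_2 - V_4)/11000 + (V_2 - 0)/9100 = 0
  Node 3: (V_3 - V_0)/82000 + (V_3 - V_1)/3.9 + (V_3 - 0)/33 + (V_3 - V_5)/1800 + (V_3 - V_4)/6200 = 0
  Node 4: (V_4 - V_2)/11000 + (V_4 - V_3)/6200 + (V_4 - 0)/3 = 0
  Node 5: (V_5 - V_1)/3.6 + (V_5 - V_2)/15000 + (V_5 - V_3)/1800 = 0
Collecting terms (coefficients in siemens):
  0.00003997·V_0 - 0.00002778·V_2 - 0.0000122·V_3 = 1
  0.6384·V_1 - 0.0625·V_2 - 0.2564·V_3 - 0.2778·V_5 = 0
  0.0628·V_2 - 0.00002778·V_0 - 0.0625·V_1 - 0.00009091·V_4 - 0.00006667·V_5 = 0
  0.2874·V_3 - 0.0000122·V_0 - 0.2564·V_1 - 0.0001613·V_4 - 0.0005556·V_5 = 0
  0.3336·V_4 - 0.00009091·V_2 - 0.0001613·V_3 = 0
  0.2784·V_5 - 0.2778·V_1 - 0.00006667·V_2 - 0.0005556·V_3 = 0
Solving these 6 simultaneous equations (Gaussian elimination) gives:
  V_0 = 25040 V, V_1 = 13.97 V, V_2 = 25 V, V_3 = 13.55 V
  V_4 = 0.01336 V, V_5 = 13.97 V
R_eq = V_0 / 1 A = 25040 Ω = 25.04 kΩ

Final answer: 25.04 kΩ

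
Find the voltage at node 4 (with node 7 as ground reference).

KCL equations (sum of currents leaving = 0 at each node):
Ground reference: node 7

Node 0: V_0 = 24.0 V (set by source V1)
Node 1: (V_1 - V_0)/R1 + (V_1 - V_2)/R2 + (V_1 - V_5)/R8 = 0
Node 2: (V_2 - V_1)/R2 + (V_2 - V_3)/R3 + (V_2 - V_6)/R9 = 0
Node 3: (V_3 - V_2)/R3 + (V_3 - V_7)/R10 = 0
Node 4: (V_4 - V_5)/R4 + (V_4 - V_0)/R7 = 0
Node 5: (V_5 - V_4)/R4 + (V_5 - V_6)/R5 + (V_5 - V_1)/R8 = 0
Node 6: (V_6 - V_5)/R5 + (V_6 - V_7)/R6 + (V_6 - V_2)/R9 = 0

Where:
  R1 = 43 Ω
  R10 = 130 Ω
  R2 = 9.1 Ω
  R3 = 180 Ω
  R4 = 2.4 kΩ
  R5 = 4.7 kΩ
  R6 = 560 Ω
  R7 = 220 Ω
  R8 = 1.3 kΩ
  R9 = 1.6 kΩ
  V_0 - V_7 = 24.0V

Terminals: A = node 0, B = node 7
Nodal analysis, taking node 7 as the 0 V reference.
Source V1 fixes V_0 = 24 V.
KCL at each unknown node (sum of currents leaving = 0; resistances in Ω):
  Node 1: (V_1 - 24)/43 + (V_1 - V_2)/9.1 + (V_1 - V_5)/1300 = 0
  Node 2: (V_2 - V_1)/9.1 + (V_2 - V_3)/180 + (V_2 - V_6)/1600 = 0
  Node 3: (V_3 - V_2)/180 + (V_3 - 0)/130 = 0
  Node 4: (V_4 - V_5)/2400 + (V_4 - 24)/220 = 0
  Node 5: (V_5 - V_4)/2400 + (V_5 - V_6)/4700 + (V_5 - V_1)/1300 = 0
  Node 6: (V_6 - V_5)/4700 + (V_6 - 0)/560 + (V_6 - V_2)/1600 = 0
Collecting terms (coefficients in siemens):
  0.1339·V_1 - 0.1099·V_2 - 0.0007692·V_5 = 0.5581
  0.1161·V_2 - 0.1099·V_1 - 0.005556·V_3 - 0.000625·V_6 = 0
  0.01325·V_3 - 0.005556·V_2 = 0
  0.004962·V_4 - 0.0004167·V_5 = 0.1091
  0.001399·V_5 - 0.0007692·V_1 - 0.0004167·V_4 - 0.0002128·V_6 = 0
  0.002623·V_6 - 0.000625·V_2 - 0.0002128·V_5 = 0
Solving these 6 simultaneous equations (Gaussian elimination) gives:
  V_1 = 20.79 V, V_2 = 20.13 V, V_3 = 8.44 V, V_4 = 23.62 V
  V_5 = 19.44 V, V_6 = 6.371 V
The requested potential is V_4 = 23.62 V.

Final answer: V_4 = 23.62 V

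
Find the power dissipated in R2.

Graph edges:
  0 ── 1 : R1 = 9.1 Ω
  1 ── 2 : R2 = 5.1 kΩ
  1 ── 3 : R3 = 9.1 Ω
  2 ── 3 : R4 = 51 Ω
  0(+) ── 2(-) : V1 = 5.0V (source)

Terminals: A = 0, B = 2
Nodal analysis, taking node 2 as the 0 V reference.
Source V1 fixes V_0 = 5 V.
KCL at each unknown node (sum of currents leaving = 0; resistances in Ω):
  Node 1: (V_1 - 5)/9.1 + (V_1 - 0)/5100 + (V_1 - V_3)/9.1 = 0
  Node 3: (V_3 - V_1)/9.1 + (V_3 - 0)/51 = 0
Collecting terms (coefficients in siemens):
  0.22·V_1 - 0.1099·V_3 = 0.5495
  0.1295·V_3 - 0.1099·V_1 = 0
Determinant D = (0.22)(0.1295) - (-0.1099)(-0.1099) = 0.01641
V_1 = [(0.5495)(0.1295) - (-0.1099)(0)]/D = 4.336 V
V_3 = [(0.22)(0) - (0.5495)(-0.1099)]/D = 3.679 V
I_R2 = (V_1 - V_2)/R2 = (4.336 - 0)/5100 = 0.0008502 A
P_R2 = I_R2² × R2 = (0.0008502)² × 5100 = 0.003686 W

Final answer: 0.003686 W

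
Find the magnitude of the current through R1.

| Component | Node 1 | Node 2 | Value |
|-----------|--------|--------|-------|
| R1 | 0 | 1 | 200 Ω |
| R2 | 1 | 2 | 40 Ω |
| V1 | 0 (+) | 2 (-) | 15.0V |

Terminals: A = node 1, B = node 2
Nodal analysis, taking node 2 as the 0 V reference.
Source V1 fixes V_0 = 15 V.
KCL at each unknown node (sum of currents leaving = 0; resistances in Ω):
  Node 1: (V_1 - 15)/200 + (V_1 - 0)/40 = 0
Collecting terms: 0.03 × V_1 = 0.075  =>  V_1 = 2.5 V
I_R1 = (V_0 - V_1)/R1 = (15 - 2.5)/200 = 0.0625 A
|I_R1| = 0.0625 A

Final answer: |I_R1| = 0.0625 A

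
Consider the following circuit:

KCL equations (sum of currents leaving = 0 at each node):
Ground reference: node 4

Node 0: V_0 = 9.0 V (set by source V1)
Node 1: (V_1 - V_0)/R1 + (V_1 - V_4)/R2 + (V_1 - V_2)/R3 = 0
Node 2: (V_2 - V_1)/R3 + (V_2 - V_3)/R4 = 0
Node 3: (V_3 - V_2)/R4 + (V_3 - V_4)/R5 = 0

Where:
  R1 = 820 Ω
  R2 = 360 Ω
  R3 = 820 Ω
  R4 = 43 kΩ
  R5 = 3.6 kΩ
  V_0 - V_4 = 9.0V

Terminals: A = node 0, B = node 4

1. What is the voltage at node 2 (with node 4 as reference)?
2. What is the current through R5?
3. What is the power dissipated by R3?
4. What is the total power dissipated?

Nodal analysis, taking node 4 as the 0 V reference.
Source V1 fixes V_0 = 9 V.
KCL at each unknown node (sum of currents leaving = 0; resistances in Ω):
  Node 1: (V_1 - 9)/820 + (V_1 - 0)/360 + (V_1 - V_2)/820 = 0
  Node 2: (V_2 - V_1)/820 + (V_2 - V_3)/43000 = 0
  Node 3: (V_3 - V_2)/43000 + (V_3 - 0)/3600 = 0
Collecting terms (coefficients in siemens):
  0.005217·V_1 - 0.00122·V_2 = 0.01098
  0.001243·V_2 - 0.00122·V_1 - 0.00002326·V_3 = 0
  0.000301·V_3 - 0.00002326·V_2 = 0
Solving these 3 simultaneous equations (Gaussian elimination) gives:
  V_1 = 2.731 V, V_2 = 2.684 V, V_3 = 0.2074 V
Part 1:
  Read off the nodal solution: V_2 = 2.684 V
Part 2:
  I_R5 = (V_3 - V_4)/R5 = (0.2074 - 0)/3600 = 0.0000576 A
  Magnitude: I_R5 = 0.0000576 A
Part 3:
  I_R3 = (V_1 - V_2)/R3 = (2.731 - 2.684)/820 = 0.0000576 A
  P_R3 = I_R3² × R3 = (0.0000576)² × 820 = 0.00000272 W
Part 4:
  Power in each resistor, P = (ΔV)²/R:
    P_R1 = (9 - 2.731)²/820 = 0.04792 W
    P_R2 = (2.731 - 0)²/360 = 0.02072 W
    P_R3 = (2.731 - 2.684)²/820 = 0.00000272 W
    P_R4 = (2.684 - 0.2074)²/43000 = 0.0001427 W
    P_R5 = (0.2074 - 0)²/3600 = 0.00001194 W
  P_total = P_R1 + P_R2 + P_R3 + P_R4 + P_R5 = 0.0688 W

Final answers:
1. V_2 = 2.684 V
2. I_R5 = 5.76e-05 A
3. P_R3 = 2.72e-06 W
4. P_total = 0.0688 W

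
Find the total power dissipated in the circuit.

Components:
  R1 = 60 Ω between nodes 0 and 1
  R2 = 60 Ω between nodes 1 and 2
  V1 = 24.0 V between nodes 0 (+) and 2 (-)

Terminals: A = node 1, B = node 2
Nodal analysis, taking node 2 as the 0 V reference.
Source V1 fixes V_0 = 24 V.
KCL at each unknown node (sum of currents leaving = 0; resistances in Ω):
  Node 1: (V_1 - 24)/60 + (V_1 - 0)/60 = 0
Collecting terms: 0.03333 × V_1 = 0.4  =>  V_1 = 12 V
Power in each resistor, P = (ΔV)²/R:
  P_R1 = (24 - 12)²/60 = 2.4 W
  P_R2 = (12 - 0)²/60 = 2.4 W
P_total = P_R1 + P_R2 = 4.8 W

Final answer: 4.8 W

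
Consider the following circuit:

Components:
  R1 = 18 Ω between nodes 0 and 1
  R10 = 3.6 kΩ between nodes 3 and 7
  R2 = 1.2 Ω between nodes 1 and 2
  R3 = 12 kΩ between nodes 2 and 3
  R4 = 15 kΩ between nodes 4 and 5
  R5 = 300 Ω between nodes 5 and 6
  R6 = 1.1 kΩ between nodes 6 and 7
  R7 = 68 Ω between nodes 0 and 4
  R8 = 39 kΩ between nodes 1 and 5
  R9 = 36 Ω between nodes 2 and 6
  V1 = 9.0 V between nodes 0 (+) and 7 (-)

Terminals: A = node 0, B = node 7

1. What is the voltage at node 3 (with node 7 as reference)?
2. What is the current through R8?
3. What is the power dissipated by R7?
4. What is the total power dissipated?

Nodal analysis, taking node 7 as the 0 V reference.
Source V1 fixes V_0 = 9 V.
KCL at each unknown node (sum of currents leaving = 0; resistances in Ω):
  Node 1: (V_1 - 9)/18 + (V_1 - V_2)/1.2 + (V_1 - V_5)/39000 = 0
  Node 2: (V_2 - V_1)/1.2 + (V_2 - V_3)/12000 + (V_2 - V_6)/36 = 0
  Node 3: (V_3 - V_2)/12000 + (V_3 - 0)/3600 = 0
  Node 4: (V_4 - V_5)/15000 + (V_4 - 9)/68 = 0
  Node 5: (V_5 - V_4)/15000 + (V_5 - V_6)/300 + (V_5 - V_1)/39000 = 0
  Node 6: (V_6 - V_5)/300 + (V_6 - 0)/1100 + (V_6 - V_2)/36 = 0
Collecting terms (coefficients in siemens):
  0.8889·V_1 - 0.8333·V_2 - 0.00002564·V_5 = 0.5
  0.8612·V_2 - 0.8333·V_1 - 0.00008333·V_3 - 0.02778·V_6 = 0
  0.0003611·V_3 - 0.00008333·V_2 = 0
  0.01477·V_4 - 0.00006667·V_5 = 0.1324
  0.003426·V_5 - 0.00002564·V_1 - 0.00006667·V_4 - 0.003333·V_6 = 0
  0.03202·V_6 - 0.02778·V_2 - 0.003333·V_5 = 0
Solving these 6 simultaneous equations (Gaussian elimination) gives:
  V_1 = 8.85 V, V_2 = 8.84 V, V_3 = 2.04 V, V_4 = 8.998 V
  V_5 = 8.572 V, V_6 = 8.561 V
Part 1:
  Read off the nodal solution: V_3 = 2.04 V
Part 2:
  I_R8 = (V_1 - V_5)/R8 = (8.85 - 8.572)/39000 = 0.000007134 A
  Magnitude: I_R8 = 0.000007134 A
Part 3:
  I_R7 = (V_0 - V_4)/R7 = (9 - 8.998)/68 = 0.00002841 A
  P_R7 = I_R7² × R7 = (0.00002841)² × 68 = 0.00000005487 W
Part 4:
  Power in each resistor, P = (ΔV)²/R:
    P_R1 = (9 - 8.85)²/18 = 0.001246 W
    P_R2 = (8.85 - 8.84)²/1.2 = 0.00008295 W
    P_R3 = (8.84 - 2.04)²/12000 = 0.003854 W
    P_R4 = (8.998 - 8.572)²/15000 = 0.0000121 W
    P_R5 = (8.572 - 8.561)²/300 = 0.0000003789 W
    P_R6 = (8.561 - 0)²/1100 = 0.06663 W
    P_R7 = (9 - 8.998)²/68 = 0.00000005487 W
    P_R8 = (8.85 - 8.572)²/39000 = 0.000001985 W
    P_R9 = (8.84 - 8.561)²/36 = 0.002161 W
    P_R10 = (2.04 - 0)²/3600 = 0.001156 W
  P_total = P_R1 + P_R2 + P_R3 + P_R4 + P_R5 + P_R6 + P_R7 + P_R8 + P_R9 + P_R10 = 0.07515 W

Final answers:
1. V_3 = 2.04 V
2. I_R8 = 7.134e-06 A
3. P_R7 = 5.487e-08 W
4. P_total = 0.07515 W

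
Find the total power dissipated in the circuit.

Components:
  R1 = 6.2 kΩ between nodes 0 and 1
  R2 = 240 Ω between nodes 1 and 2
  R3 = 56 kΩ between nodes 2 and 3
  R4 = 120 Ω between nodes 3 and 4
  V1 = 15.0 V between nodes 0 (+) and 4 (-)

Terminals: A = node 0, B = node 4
Nodal analysis, taking node 4 as the 0 V reference.
Source V1 fixes V_0 = 15 V.
KCL at each unknown node (sum of currents leaving = 0; resistances in Ω):
  Node 1: (V_1 - 15)/6200 + (V_1 - V_2)/240 = 0
  Node 2: (V_2 - V_1)/240 + (V_2 - V_3)/56000 = 0
  Node 3: (V_3 - V_2)/56000 + (V_3 - 0)/120 = 0
Collecting terms (coefficients in siemens):
  0.004328·V_1 - 0.004167·V_2 = 0.002419
  0.004185·V_2 - 0.004167·V_1 - 0.00001786·V_3 = 0
  0.008351·V_3 - 0.00001786·V_2 = 0
Solving these 3 simultaneous equations (Gaussian elimination) gives:
  V_1 = 13.51 V, V_2 = 13.46 V, V_3 = 0.02877 V
Power in each resistor, P = (ΔV)²/R:
  P_R1 = (15 - 13.51)²/6200 = 0.0003564 W
  P_R2 = (13.51 - 13.46)²/240 = 0.0000138 W
  P_R3 = (13.46 - 0.02877)²/56000 = 0.003219 W
  P_R4 = (0.02877 - 0)²/120 = 0.000006899 W
P_total = P_R1 + P_R2 + P_R3 + P_R4 = 0.003597 W

Final answer: 0.003597 W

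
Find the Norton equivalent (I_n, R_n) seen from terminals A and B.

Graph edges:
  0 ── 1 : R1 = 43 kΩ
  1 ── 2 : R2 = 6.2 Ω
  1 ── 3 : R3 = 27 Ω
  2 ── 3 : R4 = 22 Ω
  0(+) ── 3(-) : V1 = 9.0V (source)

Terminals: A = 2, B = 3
Find the Thévenin equivalent first; then I_n = V_th/R_th and R_n = R_th.
Step 1 — V_th is the open-circuit voltage V_A - V_B (nothing connected across the terminals).
Nodal analysis, taking node 3 as the 0 V reference.
Source V1 fixes V_0 = 9 V.
KCL at each unknown node (sum of currents leaving = 0; resistances in Ω):
  Node 1: (V_1 - 9)/43000 + (V_1 - V_2)/6.2 + (V_1 - 0)/27 = 0
  Node 2: (V_2 - V_1)/6.2 + (V_2 - 0)/22 = 0
Collecting terms (coefficients in siemens):
  0.1984·V_1 - 0.1613·V_2 = 0.0002093
  0.2067·V_2 - 0.1613·V_1 = 0
Determinant D = (0.1984)(0.2067) - (-0.1613)(-0.1613) = 0.01499
V_1 = [(0.0002093)(0.2067) - (-0.1613)(0)]/D = 0.002886 V
V_2 = [(0.1984)(0) - (0.0002093)(-0.1613)]/D = 0.002252 V
V_th = V_2 - V_3 = 0.002252 - 0 = 0.002252 V
Step 2 — R_th: zero the source — replace V1 by a short circuit (node 3 merges into node 0) — and find the resistance seen between A (node 2) and B (node 0).
Reduce the network between node 2 (A) and node 0 (B) by series/parallel combination:
  Rp1 = R1 ‖ R3 (parallel, both between nodes 0 and 1) = 1/(1/43000 + 1/27) = 26.98 Ω
  Rs1 = R2 + Rp1 (series, joined only at node 1) = 6.2 + 26.98 = 33.18 Ω
  Rp2 = R4 ‖ Rs1 (parallel, both between nodes 0 and 2) = 1/(1/22 + 1/33.18) = 13.23 Ω
R_th = 13.23 Ω
I_n = V_th/R_th = 0.002252/13.23 = 0.0001702 A, and R_n = R_th = 13.23 Ω

Final answer: I_n = 0.0001702 A, R_n = 13.23 Ω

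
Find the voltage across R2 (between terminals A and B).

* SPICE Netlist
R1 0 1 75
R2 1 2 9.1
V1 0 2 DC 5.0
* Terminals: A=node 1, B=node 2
R1 and R2 are in series across V1 (node 0 → node 1 → node 2), and the output A–B is taken across R2, so this is a voltage divider.
Series current: I = V1/(R1 + R2) = 5/(75 + 9.1) = 5/84.1 = 0.05945 A
V_R2 = I × R2 = V1 × R2/(R1 + R2) = 5 × 9.1/84.1 = 0.541 V

Final answer: 0.541 V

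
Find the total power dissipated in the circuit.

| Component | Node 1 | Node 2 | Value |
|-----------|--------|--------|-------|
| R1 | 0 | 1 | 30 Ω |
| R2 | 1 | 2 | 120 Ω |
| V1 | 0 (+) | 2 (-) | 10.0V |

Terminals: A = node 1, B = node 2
Nodal analysis, taking node 2 as the 0 V reference.
Source V1 fixes V_0 = 10 V.
KCL at each unknown node (sum of currents leaving = 0; resistances in Ω):
  Node 1: (V_1 - 10)/30 + (V_1 - 0)/120 = 0
Collecting terms: 0.04167 × V_1 = 0.3333  =>  V_1 = 8 V
Power in each resistor, P = (ΔV)²/R:
  P_R1 = (10 - 8)²/30 = 0.1333 W
  P_R2 = (8 - 0)²/120 = 0.5333 W
P_total = P_R1 + P_R2 = 0.6667 W

Final answer: 0.6667 W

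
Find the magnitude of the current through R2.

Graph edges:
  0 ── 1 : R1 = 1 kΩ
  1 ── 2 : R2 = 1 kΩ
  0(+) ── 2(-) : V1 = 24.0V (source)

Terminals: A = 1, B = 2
Nodal analysis, taking node 2 as the 0 V reference.
Source V1 fixes V_0 = 24 V.
KCL at each unknown node (sum of currents leaving = 0; resistances in Ω):
  Node 1: (V_1 - 24)/1000 + (V_1 - 0)/1000 = 0
Collecting terms: 0.002 × V_1 = 0.024  =>  V_1 = 12 V
I_R2 = (V_1 - V_2)/R2 = (12 - 0)/1000 = 0.012 A
|I_R2| = 0.012 A

Final answer: |I_R2| = 0.012 A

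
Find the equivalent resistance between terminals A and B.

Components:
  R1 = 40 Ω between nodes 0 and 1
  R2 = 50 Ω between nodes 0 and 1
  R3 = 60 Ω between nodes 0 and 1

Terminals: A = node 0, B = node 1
Reduce the network between node 0 (A) and node 1 (B) by series/parallel combination:
  Rp1 = R1 ‖ R2 ‖ R3 (parallel, all between nodes 0 and 1) = 1/(1/40 + 1/50 + 1/60) = 16.22 Ω
R_eq = 16.22 Ω

Final answer: 16.22 Ω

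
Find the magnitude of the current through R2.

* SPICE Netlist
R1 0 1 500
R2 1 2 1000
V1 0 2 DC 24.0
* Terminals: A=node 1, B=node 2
Nodal analysis, taking node 2 as the 0 V reference.
Source V1 fixes V_0 = 24 V.
KCL at each unknown node (sum of currents leaving = 0; resistances in Ω):
  Node 1: (V_1 - 24)/500 + (V_1 - 0)/1000 = 0
Collecting terms: 0.003 × V_1 = 0.048  =>  V_1 = 16 V
I_R2 = (V_1 - V_2)/R2 = (16 - 0)/1000 = 0.016 A
|I_R2| = 0.016 A

Final answer: |I_R2| = 0.016 A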